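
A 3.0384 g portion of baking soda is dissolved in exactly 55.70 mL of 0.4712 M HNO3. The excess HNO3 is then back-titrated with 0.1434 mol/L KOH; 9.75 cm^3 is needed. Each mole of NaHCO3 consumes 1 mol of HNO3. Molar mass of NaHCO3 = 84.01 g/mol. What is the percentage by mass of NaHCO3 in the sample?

68.7%

Total n(HNO3) added = 0.4712 x 0.05570 = 0.02625 mol.
n(KOH) used = 0.1434 x 0.009750 = 0.001398 mol, which equals the excess n(HNO3).
So n(HNO3) consumed by the sample = 0.02625 - 0.001398 = 0.02485 mol.
n(NaHCO3) = 0.02485 / 1 = 0.02485 mol.
mass NaHCO3 = 0.02485 x 84.01 = 2.087 g, so %NaHCO3 = 2.087/3.0384 x 100 = 68.7%.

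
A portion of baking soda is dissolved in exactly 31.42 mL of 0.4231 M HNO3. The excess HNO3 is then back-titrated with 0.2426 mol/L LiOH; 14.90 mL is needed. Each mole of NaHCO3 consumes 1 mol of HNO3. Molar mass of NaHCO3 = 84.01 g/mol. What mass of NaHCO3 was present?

0.813 g

Total n(HNO3) added = 0.4231 x 0.03142 = 0.01329 mol.
n(LiOH) used = 0.2426 x 0.01490 = 0.003615 mol, which equals the excess n(HNO3).
So n(HNO3) consumed by the sample = 0.01329 - 0.003615 = 0.009679 mol.
n(NaHCO3) = 0.009679 / 1 = 0.009679 mol.
mass = 0.009679 mol x 84.01 g/mol = 0.813 g.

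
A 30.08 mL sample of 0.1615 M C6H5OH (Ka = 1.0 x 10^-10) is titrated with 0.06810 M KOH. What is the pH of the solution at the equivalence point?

n(C6H5OH) = 0.1615 x 0.03008 = 0.004858 mol; V(KOH) at equivalence = 0.004858/0.06810 = 0.07134 L.
At equivalence all the acid is converted to C6H5O-; total volume = 0.03008 + 0.07134 = 0.1014 L, so [C6H5O-] = 0.004858/0.1014 = 0.04790 M.
Kb = Kw/Ka = 1.0e-14 / 1.0 x 10^-10 = 0.000100.
[OH^-] = sqrt(Kb x [C6H5O-]) = sqrt(0.000100 x 0.04790) = 0.00219 M.
pOH = 2.66, so pH = 14.00 - 2.66 = 11.34.

11.34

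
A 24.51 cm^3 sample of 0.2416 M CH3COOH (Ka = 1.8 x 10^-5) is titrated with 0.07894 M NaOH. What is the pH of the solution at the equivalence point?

8.76

n(CH3COOH) = 0.2416 x 0.02451 = 0.005922 mol; V(NaOH) at equivalence = 0.005922/0.07894 = 0.07501 L.
At equivalence all the acid is converted to CH3COO-; total volume = 0.02451 + 0.07501 = 0.09952 L, so [CH3COO-] = 0.005922/0.09952 = 0.05950 M.
Kb = Kw/Ka = 1.0e-14 / 1.8 x 10^-5 = 5.56e-10.
[OH^-] = sqrt(Kb x [CH3COO-]) = sqrt(5.56e-10 x 0.05950) = 5.75e-6 M.
pOH = 5.24, so pH = 14.00 - 5.24 = 8.76.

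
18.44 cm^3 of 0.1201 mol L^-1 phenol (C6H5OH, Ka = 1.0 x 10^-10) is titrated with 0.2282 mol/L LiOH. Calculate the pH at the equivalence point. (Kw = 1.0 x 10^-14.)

11.45

n(C6H5OH) = 0.1201 x 0.01844 = 0.002215 mol; V(LiOH) at equivalence = 0.002215/0.2282 = 0.009705 L.
At equivalence all the acid is converted to C6H5O-; total volume = 0.01844 + 0.009705 = 0.02814 L, so [C6H5O-] = 0.002215/0.02814 = 0.07869 M.
Kb = Kw/Ka = 1.0e-14 / 1.0 x 10^-10 = 0.000100.
[OH^-] = sqrt(Kb x [C6H5O-]) = sqrt(0.000100 x 0.07869) = 0.00281 M.
pOH = 2.55, so pH = 14.00 - 2.55 = 11.45.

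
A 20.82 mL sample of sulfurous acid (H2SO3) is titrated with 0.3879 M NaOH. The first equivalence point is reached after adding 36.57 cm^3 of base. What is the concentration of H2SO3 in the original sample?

0.681 M

n(NaOH) = 0.3879 x 0.03657 = 0.01419 mol.
At the first equivalence point, 1 mol OH^- react per mol H2SO3, so n(H2SO3) = 0.01419 / 1 = 0.01419 mol.
[H2SO3] = 0.01419 / 0.02082 L = 0.681 M.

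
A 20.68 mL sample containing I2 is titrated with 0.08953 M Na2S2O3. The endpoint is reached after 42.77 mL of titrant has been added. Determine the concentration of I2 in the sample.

n(Na2S2O3) = 0.08953 x 0.04277 = 0.003829 mol.
From the balanced equation, 2 mol Na2S2O3 reacts with 1 mol I2, so n(I2) = 0.003829 x 1/2 = 0.001915 mol.
[I2] = 0.001915 / 0.02068 L = 0.0926 M.

0.0926 M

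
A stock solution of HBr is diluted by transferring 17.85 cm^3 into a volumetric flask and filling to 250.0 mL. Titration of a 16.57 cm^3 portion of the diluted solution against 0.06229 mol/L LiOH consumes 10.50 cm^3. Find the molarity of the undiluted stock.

n(LiOH) = 0.06229 x 0.01050 = 0.0006540 mol.
n(HBr) in the aliquot = 0.0006540 mol.
[diluted HBr] = 0.0006540 / 0.01657 = 0.03947 M.
Dilution factor = 250.0/17.85 = 14.01, so [stock] = 0.03947 x 14.01 = 0.553 M.

0.553 M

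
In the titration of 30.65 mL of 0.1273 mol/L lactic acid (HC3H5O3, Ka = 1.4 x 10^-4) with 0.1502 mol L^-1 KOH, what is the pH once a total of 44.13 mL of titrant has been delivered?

n(acid) = 0.1273 x 0.03065 = 0.003902 mol; n(KOH) added = 0.1502 x 0.04413 = 0.006628 mol.
Base is in excess by 0.006628 - 0.003902 = 0.002727 mol in a total volume of 0.07478 L.
[OH^-] = 0.002727/0.07478 = 0.03646 M, so pOH = 1.44 and pH = 14.00 - 1.44 = 12.56.

12.56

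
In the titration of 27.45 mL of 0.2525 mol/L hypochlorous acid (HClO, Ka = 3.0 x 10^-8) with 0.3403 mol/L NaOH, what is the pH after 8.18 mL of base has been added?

7.35

Initial n(HClO) = 0.2525 x 0.02745 = 0.006931 mol.
n(NaOH) added = 0.3403 x 0.008180 = 0.002784 mol, converting that many moles of HClO to ClO-.
Remaining n(HClO) = 0.004147 mol; n(ClO-) = 0.002784 mol.
By Henderson-Hasselbalch, pH = pKa + log([A^-]/[HA]) = 7.52 + log(0.002784/0.004147) = 7.52 + (-0.17) = 7.35.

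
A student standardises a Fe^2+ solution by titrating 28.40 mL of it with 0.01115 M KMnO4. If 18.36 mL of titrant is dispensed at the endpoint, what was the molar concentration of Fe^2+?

n(KMnO4) = 0.01115 x 0.01836 = 0.0002047 mol.
From the balanced equation, 1 mol KMnO4 reacts with 5 mol Fe^2+, so n(Fe^2+) = 0.0002047 x 5/1 = 0.001024 mol.
[Fe^2+] = 0.001024 / 0.02840 L = 0.0360 M.

0.0360 M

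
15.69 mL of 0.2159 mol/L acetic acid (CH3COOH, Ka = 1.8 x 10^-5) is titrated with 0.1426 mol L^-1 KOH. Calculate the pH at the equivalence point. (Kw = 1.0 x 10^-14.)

n(CH3COOH) = 0.2159 x 0.01569 = 0.003387 mol; V(KOH) at equivalence = 0.003387/0.1426 = 0.02376 L.
At equivalence all the acid is converted to CH3COO-; total volume = 0.01569 + 0.02376 = 0.03945 L, so [CH3COO-] = 0.003387/0.03945 = 0.08588 M.
Kb = Kw/Ka = 1.0e-14 / 1.8 x 10^-5 = 5.56e-10.
[OH^-] = sqrt(Kb x [CH3COO-]) = sqrt(5.56e-10 x 0.08588) = 6.91e-6 M.
pOH = 5.16, so pH = 14.00 - 5.16 = 8.84.

8.84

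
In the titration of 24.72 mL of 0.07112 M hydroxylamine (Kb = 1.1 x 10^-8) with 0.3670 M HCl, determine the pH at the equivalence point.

3.63

n(NH2OH) = 0.07112 x 0.02472 = 0.001758 mol; V(HCl) at equivalence = 0.001758/0.3670 = 0.004790 L.
At equivalence the base is fully converted to NH3OH+; total volume = 0.02951 L, so [NH3OH+] = 0.001758/0.02951 = 0.05958 M.
Ka(NH3OH+) = Kw/Kb = 1.0e-14 / 1.1 x 10^-8 = 9.09e-7.
[H^+] = sqrt(Ka x [NH3OH+]) = sqrt(9.09e-7 x 0.05958) = 0.000233 M.
pH = -log(0.000233) = 3.63.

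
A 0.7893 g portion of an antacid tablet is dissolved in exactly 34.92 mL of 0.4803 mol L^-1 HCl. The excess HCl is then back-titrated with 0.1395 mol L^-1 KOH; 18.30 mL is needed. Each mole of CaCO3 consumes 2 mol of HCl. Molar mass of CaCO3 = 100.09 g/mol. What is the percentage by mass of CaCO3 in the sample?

90.2%

Total n(HCl) added = 0.4803 x 0.03492 = 0.01677 mol.
n(KOH) used = 0.1395 x 0.01830 = 0.002553 mol, which equals the excess n(HCl).
So n(HCl) consumed by the sample = 0.01677 - 0.002553 = 0.01422 mol.
n(CaCO3) = 0.01422 / 2 = 0.007110 mol.
mass CaCO3 = 0.007110 x 100.09 = 0.7116 g, so %CaCO3 = 0.7116/0.7893 x 100 = 90.2%.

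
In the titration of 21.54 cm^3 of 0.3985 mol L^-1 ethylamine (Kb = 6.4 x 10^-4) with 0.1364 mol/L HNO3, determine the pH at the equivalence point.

5.90

n(C2H5NH2) = 0.3985 x 0.02154 = 0.008584 mol; V(HNO3) at equivalence = 0.008584/0.1364 = 0.06293 L.
At equivalence the base is fully converted to C2H5NH3+; total volume = 0.08447 L, so [C2H5NH3+] = 0.008584/0.08447 = 0.1016 M.
Ka(C2H5NH3+) = Kw/Kb = 1.0e-14 / 6.4 x 10^-4 = 1.56e-11.
[H^+] = sqrt(Ka x [C2H5NH3+]) = sqrt(1.56e-11 x 0.1016) = 1.26e-6 M.
pH = -log(1.26e-6) = 5.90.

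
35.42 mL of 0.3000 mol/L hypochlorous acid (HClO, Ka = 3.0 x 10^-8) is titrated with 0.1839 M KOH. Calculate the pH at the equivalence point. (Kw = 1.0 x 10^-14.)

n(HClO) = 0.3000 x 0.03542 = 0.01063 mol; V(KOH) at equivalence = 0.01063/0.1839 = 0.05778 L.
At equivalence all the acid is converted to ClO-; total volume = 0.03542 + 0.05778 = 0.09320 L, so [ClO-] = 0.01063/0.09320 = 0.1140 M.
Kb = Kw/Ka = 1.0e-14 / 3.0 x 10^-8 = 3.33e-7.
[OH^-] = sqrt(Kb x [ClO-]) = sqrt(3.33e-7 x 0.1140) = 0.000195 M.
pOH = 3.71, so pH = 14.00 - 3.71 = 10.29.

10.29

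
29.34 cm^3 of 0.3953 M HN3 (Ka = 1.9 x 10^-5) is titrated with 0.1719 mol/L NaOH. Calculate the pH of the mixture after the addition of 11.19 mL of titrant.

4.02

Initial n(HN3) = 0.3953 x 0.02934 = 0.01160 mol.
n(NaOH) added = 0.1719 x 0.01119 = 0.001924 mol, converting that many moles of HN3 to N3-.
Remaining n(HN3) = 0.009675 mol; n(N3-) = 0.001924 mol.
By Henderson-Hasselbalch, pH = pKa + log([A^-]/[HA]) = 4.72 + log(0.001924/0.009675) = 4.72 + (-0.70) = 4.02.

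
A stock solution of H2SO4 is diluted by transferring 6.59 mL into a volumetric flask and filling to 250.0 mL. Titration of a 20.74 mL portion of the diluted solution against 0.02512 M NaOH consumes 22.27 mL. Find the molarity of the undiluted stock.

0.512 M

n(NaOH) = 0.02512 x 0.02227 = 0.0005594 mol.
n(H2SO4) in the aliquot = 0.0005594 x 1/2 = 0.0002797 mol.
[diluted H2SO4] = 0.0002797 / 0.02074 = 0.01349 M.
Dilution factor = 250.0/6.590 = 37.94, so [stock] = 0.01349 x 37.94 = 0.512 M.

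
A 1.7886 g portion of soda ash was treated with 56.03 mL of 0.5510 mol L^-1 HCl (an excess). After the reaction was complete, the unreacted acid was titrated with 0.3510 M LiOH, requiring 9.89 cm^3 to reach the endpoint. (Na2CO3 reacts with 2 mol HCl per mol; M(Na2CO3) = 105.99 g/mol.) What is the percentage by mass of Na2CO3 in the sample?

Total n(HCl) added = 0.5510 x 0.05603 = 0.03087 mol.
n(LiOH) used = 0.3510 x 0.009890 = 0.003471 mol, which equals the excess n(HCl).
So n(HCl) consumed by the sample = 0.03087 - 0.003471 = 0.02740 mol.
n(Na2CO3) = 0.02740 / 2 = 0.01370 mol.
mass Na2CO3 = 0.01370 x 105.99 = 1.452 g, so %Na2CO3 = 1.452/1.7886 x 100 = 81.2%.

81.2%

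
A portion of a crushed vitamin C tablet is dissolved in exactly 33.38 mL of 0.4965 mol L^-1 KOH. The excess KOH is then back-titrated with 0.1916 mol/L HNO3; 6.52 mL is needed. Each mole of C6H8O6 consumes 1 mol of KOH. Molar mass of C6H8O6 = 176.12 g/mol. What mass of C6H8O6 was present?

2.70 g

Total n(KOH) added = 0.4965 x 0.03338 = 0.01657 mol.
n(HNO3) used = 0.1916 x 0.006520 = 0.001249 mol, which equals the excess n(KOH).
So n(KOH) consumed by the sample = 0.01657 - 0.001249 = 0.01532 mol.
n(C6H8O6) = 0.01532 / 1 = 0.01532 mol.
mass = 0.01532 mol x 176.12 g/mol = 2.70 g.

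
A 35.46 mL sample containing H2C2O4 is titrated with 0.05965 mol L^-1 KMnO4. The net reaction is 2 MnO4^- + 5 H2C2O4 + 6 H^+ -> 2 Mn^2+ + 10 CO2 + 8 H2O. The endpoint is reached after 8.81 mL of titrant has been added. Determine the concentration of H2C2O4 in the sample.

0.0370 M

n(KMnO4) = 0.05965 x 0.008810 = 0.0005255 mol.
From the balanced equation, 2 mol KMnO4 reacts with 5 mol H2C2O4, so n(H2C2O4) = 0.0005255 x 5/2 = 0.001314 mol.
[H2C2O4] = 0.001314 / 0.03546 L = 0.0370 M.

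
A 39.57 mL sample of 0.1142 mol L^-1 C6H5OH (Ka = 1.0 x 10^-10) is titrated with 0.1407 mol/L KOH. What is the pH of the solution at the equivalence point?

n(C6H5OH) = 0.1142 x 0.03957 = 0.004519 mol; V(KOH) at equivalence = 0.004519/0.1407 = 0.03212 L.
At equivalence all the acid is converted to C6H5O-; total volume = 0.03957 + 0.03212 = 0.07169 L, so [C6H5O-] = 0.004519/0.07169 = 0.06304 M.
Kb = Kw/Ka = 1.0e-14 / 1.0 x 10^-10 = 0.000100.
[OH^-] = sqrt(Kb x [C6H5O-]) = sqrt(0.000100 x 0.06304) = 0.00251 M.
pOH = 2.60, so pH = 14.00 - 2.60 = 11.40.

11.40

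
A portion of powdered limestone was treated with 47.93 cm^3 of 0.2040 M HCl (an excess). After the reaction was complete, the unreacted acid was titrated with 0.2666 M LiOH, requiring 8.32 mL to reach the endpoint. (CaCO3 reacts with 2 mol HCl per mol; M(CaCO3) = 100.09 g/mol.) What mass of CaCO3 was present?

0.378 g

Total n(HCl) added = 0.2040 x 0.04793 = 0.009778 mol.
n(LiOH) used = 0.2666 x 0.008320 = 0.002218 mol, which equals the excess n(HCl).
So n(HCl) consumed by the sample = 0.009778 - 0.002218 = 0.007560 mol.
n(CaCO3) = 0.007560 / 2 = 0.003780 mol.
mass = 0.003780 mol x 100.09 g/mol = 0.378 g.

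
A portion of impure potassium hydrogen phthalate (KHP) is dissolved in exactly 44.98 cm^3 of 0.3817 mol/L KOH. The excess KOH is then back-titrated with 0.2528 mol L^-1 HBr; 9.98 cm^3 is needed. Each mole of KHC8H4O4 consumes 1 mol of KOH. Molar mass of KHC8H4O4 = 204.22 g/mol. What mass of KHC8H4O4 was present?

Total n(KOH) added = 0.3817 x 0.04498 = 0.01717 mol.
n(HBr) used = 0.2528 x 0.009980 = 0.002523 mol, which equals the excess n(KOH).
So n(KOH) consumed by the sample = 0.01717 - 0.002523 = 0.01465 mol.
n(KHC8H4O4) = 0.01465 / 1 = 0.01465 mol.
mass = 0.01465 mol x 204.22 g/mol = 2.99 g.

2.99 g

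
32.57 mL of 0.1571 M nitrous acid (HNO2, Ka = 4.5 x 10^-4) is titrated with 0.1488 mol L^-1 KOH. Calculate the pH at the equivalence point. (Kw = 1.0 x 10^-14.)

8.11

n(HNO2) = 0.1571 x 0.03257 = 0.005117 mol; V(KOH) at equivalence = 0.005117/0.1488 = 0.03439 L.
At equivalence all the acid is converted to NO2-; total volume = 0.03257 + 0.03439 = 0.06696 L, so [NO2-] = 0.005117/0.06696 = 0.07642 M.
Kb = Kw/Ka = 1.0e-14 / 4.5 x 10^-4 = 2.22e-11.
[OH^-] = sqrt(Kb x [NO2-]) = sqrt(2.22e-11 x 0.07642) = 1.30e-6 M.
pOH = 5.89, so pH = 14.00 - 5.89 = 8.11.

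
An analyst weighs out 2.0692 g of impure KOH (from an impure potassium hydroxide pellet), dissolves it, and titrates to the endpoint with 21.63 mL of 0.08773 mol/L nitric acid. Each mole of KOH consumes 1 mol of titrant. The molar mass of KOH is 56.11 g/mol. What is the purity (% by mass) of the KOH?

n(HNO3) = 0.08773 x 0.02163 = 0.001898 mol.
n(KOH) = 0.001898 / 1 = 0.001898 mol.
mass of KOH = 0.001898 x 56.11 = 0.1065 g.
% purity = 0.1065 / 2.0692 x 100 = 5.15%.

5.15%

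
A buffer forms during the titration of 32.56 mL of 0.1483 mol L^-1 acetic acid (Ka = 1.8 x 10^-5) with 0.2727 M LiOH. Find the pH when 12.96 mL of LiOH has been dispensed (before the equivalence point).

5.18

Initial n(CH3COOH) = 0.1483 x 0.03256 = 0.004829 mol.
n(LiOH) added = 0.2727 x 0.01296 = 0.003534 mol, converting that many moles of CH3COOH to CH3COO-.
Remaining n(CH3COOH) = 0.001294 mol; n(CH3COO-) = 0.003534 mol.
By Henderson-Hasselbalch, pH = pKa + log([A^-]/[HA]) = 4.74 + log(0.003534/0.001294) = 4.74 + (+0.44) = 5.18.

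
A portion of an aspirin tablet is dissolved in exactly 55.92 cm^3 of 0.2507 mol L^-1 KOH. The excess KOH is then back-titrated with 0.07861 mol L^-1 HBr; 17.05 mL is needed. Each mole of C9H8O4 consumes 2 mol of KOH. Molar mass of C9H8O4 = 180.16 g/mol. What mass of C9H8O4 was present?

1.14 g

Total n(KOH) added = 0.2507 x 0.05592 = 0.01402 mol.
n(HBr) used = 0.07861 x 0.01705 = 0.001340 mol, which equals the excess n(KOH).
So n(KOH) consumed by the sample = 0.01402 - 0.001340 = 0.01268 mol.
n(C9H8O4) = 0.01268 / 2 = 0.006339 mol.
mass = 0.006339 mol x 180.16 g/mol = 1.14 g.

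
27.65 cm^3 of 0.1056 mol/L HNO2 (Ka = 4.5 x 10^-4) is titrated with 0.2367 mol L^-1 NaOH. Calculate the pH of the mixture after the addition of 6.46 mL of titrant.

3.39

Initial n(HNO2) = 0.1056 x 0.02765 = 0.002920 mol.
n(NaOH) added = 0.2367 x 0.006460 = 0.001529 mol, converting that many moles of HNO2 to NO2-.
Remaining n(HNO2) = 0.001391 mol; n(NO2-) = 0.001529 mol.
By Henderson-Hasselbalch, pH = pKa + log([A^-]/[HA]) = 3.35 + log(0.001529/0.001391) = 3.35 + (+0.04) = 3.39.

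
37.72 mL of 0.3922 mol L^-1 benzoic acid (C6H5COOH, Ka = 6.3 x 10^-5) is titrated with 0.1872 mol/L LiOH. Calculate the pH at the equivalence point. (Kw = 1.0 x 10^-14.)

8.65

n(C6H5COOH) = 0.3922 x 0.03772 = 0.01479 mol; V(LiOH) at equivalence = 0.01479/0.1872 = 0.07903 L.
At equivalence all the acid is converted to C6H5COO-; total volume = 0.03772 + 0.07903 = 0.1167 L, so [C6H5COO-] = 0.01479/0.1167 = 0.1267 M.
Kb = Kw/Ka = 1.0e-14 / 6.3 x 10^-5 = 1.59e-10.
[OH^-] = sqrt(Kb x [C6H5COO-]) = sqrt(1.59e-10 x 0.1267) = 4.48e-6 M.
pOH = 5.35, so pH = 14.00 - 5.35 = 8.65.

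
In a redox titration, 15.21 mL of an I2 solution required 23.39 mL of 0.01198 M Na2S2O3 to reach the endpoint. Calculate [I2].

0.00921 M

n(Na2S2O3) = 0.01198 x 0.02339 = 0.0002802 mol.
From the balanced equation, 2 mol Na2S2O3 reacts with 1 mol I2, so n(I2) = 0.0002802 x 1/2 = 0.0001401 mol.
[I2] = 0.0001401 / 0.01521 L = 0.00921 M.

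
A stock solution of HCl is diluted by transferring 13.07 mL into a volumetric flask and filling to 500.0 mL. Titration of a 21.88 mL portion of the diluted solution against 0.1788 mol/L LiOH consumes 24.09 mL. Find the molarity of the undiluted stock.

7.53 M

n(LiOH) = 0.1788 x 0.02409 = 0.004307 mol.
n(HCl) in the aliquot = 0.004307 mol.
[diluted HCl] = 0.004307 / 0.02188 = 0.1969 M.
Dilution factor = 500.0/13.07 = 38.26, so [stock] = 0.1969 x 38.26 = 7.53 M.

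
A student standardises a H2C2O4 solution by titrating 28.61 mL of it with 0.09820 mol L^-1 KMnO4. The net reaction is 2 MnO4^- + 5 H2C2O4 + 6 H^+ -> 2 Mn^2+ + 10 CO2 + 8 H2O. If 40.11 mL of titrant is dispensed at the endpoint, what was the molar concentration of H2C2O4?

0.344 M

n(KMnO4) = 0.09820 x 0.04011 = 0.003939 mol.
From the balanced equation, 2 mol KMnO4 reacts with 5 mol H2C2O4, so n(H2C2O4) = 0.003939 x 5/2 = 0.009847 mol.
[H2C2O4] = 0.009847 / 0.02861 L = 0.344 M.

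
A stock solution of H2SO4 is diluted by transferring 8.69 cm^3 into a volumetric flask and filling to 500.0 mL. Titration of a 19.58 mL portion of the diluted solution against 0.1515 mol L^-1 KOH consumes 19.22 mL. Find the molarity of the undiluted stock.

n(KOH) = 0.1515 x 0.01922 = 0.002912 mol.
n(H2SO4) in the aliquot = 0.002912 x 1/2 = 0.001456 mol.
[diluted H2SO4] = 0.001456 / 0.01958 = 0.07436 M.
Dilution factor = 500.0/8.690 = 57.54, so [stock] = 0.07436 x 57.54 = 4.28 M.

4.28 M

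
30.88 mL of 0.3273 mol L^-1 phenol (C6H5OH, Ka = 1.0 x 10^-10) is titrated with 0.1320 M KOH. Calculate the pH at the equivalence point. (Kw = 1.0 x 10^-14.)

11.49

n(C6H5OH) = 0.3273 x 0.03088 = 0.01011 mol; V(KOH) at equivalence = 0.01011/0.1320 = 0.07657 L.
At equivalence all the acid is converted to C6H5O-; total volume = 0.03088 + 0.07657 = 0.1074 L, so [C6H5O-] = 0.01011/0.1074 = 0.09406 M.
Kb = Kw/Ka = 1.0e-14 / 1.0 x 10^-10 = 0.000100.
[OH^-] = sqrt(Kb x [C6H5O-]) = sqrt(0.000100 x 0.09406) = 0.00307 M.
pOH = 2.51, so pH = 14.00 - 2.51 = 11.49.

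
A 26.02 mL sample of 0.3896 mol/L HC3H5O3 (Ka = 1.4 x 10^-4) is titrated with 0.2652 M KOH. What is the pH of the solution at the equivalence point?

8.53

n(HC3H5O3) = 0.3896 x 0.02602 = 0.01014 mol; V(KOH) at equivalence = 0.01014/0.2652 = 0.03823 L.
At equivalence all the acid is converted to C3H5O3-; total volume = 0.02602 + 0.03823 = 0.06425 L, so [C3H5O3-] = 0.01014/0.06425 = 0.1578 M.
Kb = Kw/Ka = 1.0e-14 / 1.4 x 10^-4 = 7.14e-11.
[OH^-] = sqrt(Kb x [C3H5O3-]) = sqrt(7.14e-11 x 0.1578) = 3.36e-6 M.
pOH = 5.47, so pH = 14.00 - 5.47 = 8.53.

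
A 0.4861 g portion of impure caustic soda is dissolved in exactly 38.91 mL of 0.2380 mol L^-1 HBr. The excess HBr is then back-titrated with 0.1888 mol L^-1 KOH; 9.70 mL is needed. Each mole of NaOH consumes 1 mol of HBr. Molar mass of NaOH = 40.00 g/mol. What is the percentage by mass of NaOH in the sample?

Total n(HBr) added = 0.2380 x 0.03891 = 0.009261 mol.
n(KOH) used = 0.1888 x 0.009700 = 0.001831 mol, which equals the excess n(HBr).
So n(HBr) consumed by the sample = 0.009261 - 0.001831 = 0.007429 mol.
n(NaOH) = 0.007429 / 1 = 0.007429 mol.
mass NaOH = 0.007429 x 40.00 = 0.2972 g, so %NaOH = 0.2972/0.4861 x 100 = 61.1%.

61.1%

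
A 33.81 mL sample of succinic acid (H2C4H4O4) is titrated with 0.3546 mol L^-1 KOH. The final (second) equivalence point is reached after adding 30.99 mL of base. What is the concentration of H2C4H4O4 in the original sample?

n(KOH) = 0.3546 x 0.03099 = 0.01099 mol.
At the final (second) equivalence point, 2 mol OH^- react per mol H2C4H4O4, so n(H2C4H4O4) = 0.01099 / 2 = 0.005495 mol.
[H2C4H4O4] = 0.005495 / 0.03381 L = 0.163 M.

0.163 M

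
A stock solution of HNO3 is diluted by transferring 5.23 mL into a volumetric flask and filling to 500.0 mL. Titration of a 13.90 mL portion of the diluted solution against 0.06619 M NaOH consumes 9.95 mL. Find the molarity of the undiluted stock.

4.53 M

n(NaOH) = 0.06619 x 0.009950 = 0.0006586 mol.
n(HNO3) in the aliquot = 0.0006586 mol.
[diluted HNO3] = 0.0006586 / 0.01390 = 0.04738 M.
Dilution factor = 500.0/5.230 = 95.60, so [stock] = 0.04738 x 95.60 = 4.53 M.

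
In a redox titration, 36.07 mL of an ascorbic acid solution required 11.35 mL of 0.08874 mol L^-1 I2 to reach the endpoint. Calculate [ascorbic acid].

0.0279 M

n(I2) = 0.08874 x 0.01135 = 0.001007 mol.
From the balanced equation, 1 mol I2 reacts with 1 mol ascorbic acid, so n(ascorbic acid) = 0.001007 x 1/1 = 0.001007 mol.
[ascorbic acid] = 0.001007 / 0.03607 L = 0.0279 M.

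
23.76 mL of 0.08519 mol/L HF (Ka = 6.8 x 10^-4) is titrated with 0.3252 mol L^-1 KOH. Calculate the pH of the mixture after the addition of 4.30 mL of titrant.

3.52

Initial n(HF) = 0.08519 x 0.02376 = 0.002024 mol.
n(KOH) added = 0.3252 x 0.004300 = 0.001398 mol, converting that many moles of HF to F-.
Remaining n(HF) = 0.0006258 mol; n(F-) = 0.001398 mol.
By Henderson-Hasselbalch, pH = pKa + log([A^-]/[HA]) = 3.17 + log(0.001398/0.0006258) = 3.17 + (+0.35) = 3.52.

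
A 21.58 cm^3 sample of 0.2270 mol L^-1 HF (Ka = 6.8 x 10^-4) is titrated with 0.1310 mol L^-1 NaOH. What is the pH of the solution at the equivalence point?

8.04

n(HF) = 0.2270 x 0.02158 = 0.004899 mol; V(NaOH) at equivalence = 0.004899/0.1310 = 0.03739 L.
At equivalence all the acid is converted to F-; total volume = 0.02158 + 0.03739 = 0.05897 L, so [F-] = 0.004899/0.05897 = 0.08306 M.
Kb = Kw/Ka = 1.0e-14 / 6.8 x 10^-4 = 1.47e-11.
[OH^-] = sqrt(Kb x [F-]) = sqrt(1.47e-11 x 0.08306) = 1.11e-6 M.
pOH = 5.96, so pH = 14.00 - 5.96 = 8.04.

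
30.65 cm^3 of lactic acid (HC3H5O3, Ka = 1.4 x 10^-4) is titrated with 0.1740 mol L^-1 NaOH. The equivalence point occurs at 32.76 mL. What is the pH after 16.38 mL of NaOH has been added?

16.38 mL is exactly half the equivalence volume (32.76/2), i.e. the half-equivalence point.
There, n(HA) = n(A^-), so pH = pKa = -log(1.4 x 10^-4) = 3.85.

3.85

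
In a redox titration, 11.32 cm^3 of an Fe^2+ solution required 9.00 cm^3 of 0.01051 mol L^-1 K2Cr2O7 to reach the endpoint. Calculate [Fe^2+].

0.0501 M

n(K2Cr2O7) = 0.01051 x 0.009000 = 9.459e-5 mol.
From the balanced equation, 1 mol K2Cr2O7 reacts with 6 mol Fe^2+, so n(Fe^2+) = 9.459e-5 x 6/1 = 0.0005675 mol.
[Fe^2+] = 0.0005675 / 0.01132 L = 0.0501 M.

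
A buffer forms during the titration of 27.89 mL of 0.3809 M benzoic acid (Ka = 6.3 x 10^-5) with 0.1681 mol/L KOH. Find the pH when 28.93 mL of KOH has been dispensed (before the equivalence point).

Initial n(C6H5COOH) = 0.3809 x 0.02789 = 0.01062 mol.
n(KOH) added = 0.1681 x 0.02893 = 0.004863 mol, converting that many moles of C6H5COOH to C6H5COO-.
Remaining n(C6H5COOH) = 0.005760 mol; n(C6H5COO-) = 0.004863 mol.
By Henderson-Hasselbalch, pH = pKa + log([A^-]/[HA]) = 4.20 + log(0.004863/0.005760) = 4.20 + (-0.07) = 4.13.

4.13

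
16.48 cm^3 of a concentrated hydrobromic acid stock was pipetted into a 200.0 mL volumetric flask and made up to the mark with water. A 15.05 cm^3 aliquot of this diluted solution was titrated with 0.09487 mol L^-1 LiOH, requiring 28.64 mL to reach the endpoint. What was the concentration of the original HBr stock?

2.19 M

n(LiOH) = 0.09487 x 0.02864 = 0.002717 mol.
n(HBr) in the aliquot = 0.002717 mol.
[diluted HBr] = 0.002717 / 0.01505 = 0.1805 M.
Dilution factor = 200.0/16.48 = 12.14, so [stock] = 0.1805 x 12.14 = 2.19 M.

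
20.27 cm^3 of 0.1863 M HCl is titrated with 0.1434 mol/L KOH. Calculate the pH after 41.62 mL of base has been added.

12.55

n(acid) = 0.1863 x 0.02027 = 0.003776 mol; n(KOH) added = 0.1434 x 0.04162 = 0.005968 mol.
Base is in excess by 0.005968 - 0.003776 = 0.002192 mol in a total volume of 0.06189 L.
[OH^-] = 0.002192/0.06189 = 0.03542 M, so pOH = 1.45 and pH = 14.00 - 1.45 = 12.55.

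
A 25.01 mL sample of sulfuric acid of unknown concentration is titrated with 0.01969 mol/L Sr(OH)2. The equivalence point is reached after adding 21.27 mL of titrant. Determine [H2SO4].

n(Sr(OH)2) delivered = 0.01969 x 0.02127 = 0.0004188 mol.
For a 1:1 reaction, n(H2SO4) = 0.0004188 mol.
[H2SO4] = 0.0004188 mol / 0.02501 L = 0.0167 M.

0.0167 M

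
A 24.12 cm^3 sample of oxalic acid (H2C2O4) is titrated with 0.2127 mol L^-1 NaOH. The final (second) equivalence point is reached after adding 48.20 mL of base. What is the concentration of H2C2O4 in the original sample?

n(NaOH) = 0.2127 x 0.04820 = 0.01025 mol.
At the final (second) equivalence point, 2 mol OH^- react per mol H2C2O4, so n(H2C2O4) = 0.01025 / 2 = 0.005126 mol.
[H2C2O4] = 0.005126 / 0.02412 L = 0.213 M.

0.213 M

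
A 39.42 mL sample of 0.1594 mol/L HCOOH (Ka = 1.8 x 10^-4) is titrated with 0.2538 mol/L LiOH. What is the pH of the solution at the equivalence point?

n(HCOOH) = 0.1594 x 0.03942 = 0.006284 mol; V(LiOH) at equivalence = 0.006284/0.2538 = 0.02476 L.
At equivalence all the acid is converted to HCOO-; total volume = 0.03942 + 0.02476 = 0.06418 L, so [HCOO-] = 0.006284/0.06418 = 0.09791 M.
Kb = Kw/Ka = 1.0e-14 / 1.8 x 10^-4 = 5.56e-11.
[OH^-] = sqrt(Kb x [HCOO-]) = sqrt(5.56e-11 x 0.09791) = 2.33e-6 M.
pOH = 5.63, so pH = 14.00 - 5.63 = 8.37.

8.37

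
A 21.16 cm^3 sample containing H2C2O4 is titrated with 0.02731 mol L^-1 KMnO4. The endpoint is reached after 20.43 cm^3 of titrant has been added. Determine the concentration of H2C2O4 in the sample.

0.0659 M

n(KMnO4) = 0.02731 x 0.02043 = 0.0005579 mol.
From the balanced equation, 2 mol KMnO4 reacts with 5 mol H2C2O4, so n(H2C2O4) = 0.0005579 x 5/2 = 0.001395 mol.
[H2C2O4] = 0.001395 / 0.02116 L = 0.0659 M.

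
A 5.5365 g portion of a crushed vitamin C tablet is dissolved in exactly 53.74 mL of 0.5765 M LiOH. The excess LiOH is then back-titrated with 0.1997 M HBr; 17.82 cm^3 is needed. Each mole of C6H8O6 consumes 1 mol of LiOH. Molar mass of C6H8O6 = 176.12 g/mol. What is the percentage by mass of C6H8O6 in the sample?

Total n(LiOH) added = 0.5765 x 0.05374 = 0.03098 mol.
n(HBr) used = 0.1997 x 0.01782 = 0.003559 mol, which equals the excess n(LiOH).
So n(LiOH) consumed by the sample = 0.03098 - 0.003559 = 0.02742 mol.
n(C6H8O6) = 0.02742 / 1 = 0.02742 mol.
mass C6H8O6 = 0.02742 x 176.12 = 4.830 g, so %C6H8O6 = 4.830/5.5365 x 100 = 87.2%.

87.2%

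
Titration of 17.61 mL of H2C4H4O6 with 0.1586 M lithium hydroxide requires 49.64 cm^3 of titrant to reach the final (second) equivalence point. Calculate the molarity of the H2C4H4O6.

0.224 M

n(LiOH) = 0.1586 x 0.04964 = 0.007873 mol.
At the final (second) equivalence point, 2 mol OH^- react per mol H2C4H4O6, so n(H2C4H4O6) = 0.007873 / 2 = 0.003936 mol.
[H2C4H4O6] = 0.003936 / 0.01761 L = 0.224 M.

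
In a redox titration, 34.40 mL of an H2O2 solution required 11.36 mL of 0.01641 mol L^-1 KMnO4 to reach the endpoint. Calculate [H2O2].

n(KMnO4) = 0.01641 x 0.01136 = 0.0001864 mol.
From the balanced equation, 2 mol KMnO4 reacts with 5 mol H2O2, so n(H2O2) = 0.0001864 x 5/2 = 0.0004660 mol.
[H2O2] = 0.0004660 / 0.03440 L = 0.0135 M.

0.0135 M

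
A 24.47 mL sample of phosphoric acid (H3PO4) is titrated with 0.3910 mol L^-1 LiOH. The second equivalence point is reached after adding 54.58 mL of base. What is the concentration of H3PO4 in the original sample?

n(LiOH) = 0.3910 x 0.05458 = 0.02134 mol.
At the second equivalence point, 2 mol OH^- react per mol H3PO4, so n(H3PO4) = 0.02134 / 2 = 0.01067 mol.
[H3PO4] = 0.01067 / 0.02447 L = 0.436 M.

0.436 M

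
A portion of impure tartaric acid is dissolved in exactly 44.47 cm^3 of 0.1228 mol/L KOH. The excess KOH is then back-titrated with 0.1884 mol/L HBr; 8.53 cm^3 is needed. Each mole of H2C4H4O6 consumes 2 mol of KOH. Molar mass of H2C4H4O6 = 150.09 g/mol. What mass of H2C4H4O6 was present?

0.289 g

Total n(KOH) added = 0.1228 x 0.04447 = 0.005461 mol.
n(HBr) used = 0.1884 x 0.008530 = 0.001607 mol, which equals the excess n(KOH).
So n(KOH) consumed by the sample = 0.005461 - 0.001607 = 0.003854 mol.
n(H2C4H4O6) = 0.003854 / 2 = 0.001927 mol.
mass = 0.001927 mol x 150.09 g/mol = 0.289 g.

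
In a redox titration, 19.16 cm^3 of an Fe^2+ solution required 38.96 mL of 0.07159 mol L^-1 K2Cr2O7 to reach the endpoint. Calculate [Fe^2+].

n(K2Cr2O7) = 0.07159 x 0.03896 = 0.002789 mol.
From the balanced equation, 1 mol K2Cr2O7 reacts with 6 mol Fe^2+, so n(Fe^2+) = 0.002789 x 6/1 = 0.01673 mol.
[Fe^2+] = 0.01673 / 0.01916 L = 0.873 M.

0.873 M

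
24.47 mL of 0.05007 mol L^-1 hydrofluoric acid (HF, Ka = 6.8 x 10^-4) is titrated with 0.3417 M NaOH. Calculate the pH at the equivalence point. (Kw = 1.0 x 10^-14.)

n(HF) = 0.05007 x 0.02447 = 0.001225 mol; V(NaOH) at equivalence = 0.001225/0.3417 = 0.003586 L.
At equivalence all the acid is converted to F-; total volume = 0.02447 + 0.003586 = 0.02806 L, so [F-] = 0.001225/0.02806 = 0.04367 M.
Kb = Kw/Ka = 1.0e-14 / 6.8 x 10^-4 = 1.47e-11.
[OH^-] = sqrt(Kb x [F-]) = sqrt(1.47e-11 x 0.04367) = 8.01e-7 M.
pOH = 6.10, so pH = 14.00 - 6.10 = 7.90.

7.90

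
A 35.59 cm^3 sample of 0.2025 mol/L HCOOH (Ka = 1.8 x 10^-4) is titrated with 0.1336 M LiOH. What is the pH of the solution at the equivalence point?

n(HCOOH) = 0.2025 x 0.03559 = 0.007207 mol; V(LiOH) at equivalence = 0.007207/0.1336 = 0.05394 L.
At equivalence all the acid is converted to HCOO-; total volume = 0.03559 + 0.05394 = 0.08953 L, so [HCOO-] = 0.007207/0.08953 = 0.08049 M.
Kb = Kw/Ka = 1.0e-14 / 1.8 x 10^-4 = 5.56e-11.
[OH^-] = sqrt(Kb x [HCOO-]) = sqrt(5.56e-11 x 0.08049) = 2.11e-6 M.
pOH = 5.67, so pH = 14.00 - 5.67 = 8.33.

8.33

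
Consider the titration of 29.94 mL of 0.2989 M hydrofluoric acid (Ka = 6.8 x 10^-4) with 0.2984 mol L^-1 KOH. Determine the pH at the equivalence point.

n(HF) = 0.2989 x 0.02994 = 0.008949 mol; V(KOH) at equivalence = 0.008949/0.2984 = 0.02999 L.
At equivalence all the acid is converted to F-; total volume = 0.02994 + 0.02999 = 0.05993 L, so [F-] = 0.008949/0.05993 = 0.1493 M.
Kb = Kw/Ka = 1.0e-14 / 6.8 x 10^-4 = 1.47e-11.
[OH^-] = sqrt(Kb x [F-]) = sqrt(1.47e-11 x 0.1493) = 1.48e-6 M.
pOH = 5.83, so pH = 14.00 - 5.83 = 8.17.

8.17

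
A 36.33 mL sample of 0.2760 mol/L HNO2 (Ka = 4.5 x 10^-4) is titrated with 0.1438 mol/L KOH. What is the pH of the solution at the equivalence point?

8.16

n(HNO2) = 0.2760 x 0.03633 = 0.01003 mol; V(KOH) at equivalence = 0.01003/0.1438 = 0.06973 L.
At equivalence all the acid is converted to NO2-; total volume = 0.03633 + 0.06973 = 0.1061 L, so [NO2-] = 0.01003/0.1061 = 0.09454 M.
Kb = Kw/Ka = 1.0e-14 / 4.5 x 10^-4 = 2.22e-11.
[OH^-] = sqrt(Kb x [NO2-]) = sqrt(2.22e-11 x 0.09454) = 1.45e-6 M.
pOH = 5.84, so pH = 14.00 - 5.84 = 8.16.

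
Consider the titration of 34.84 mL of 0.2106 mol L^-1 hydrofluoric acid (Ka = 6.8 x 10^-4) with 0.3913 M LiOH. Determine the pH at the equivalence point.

n(HF) = 0.2106 x 0.03484 = 0.007337 mol; V(LiOH) at equivalence = 0.007337/0.3913 = 0.01875 L.
At equivalence all the acid is converted to F-; total volume = 0.03484 + 0.01875 = 0.05359 L, so [F-] = 0.007337/0.05359 = 0.1369 M.
Kb = Kw/Ka = 1.0e-14 / 6.8 x 10^-4 = 1.47e-11.
[OH^-] = sqrt(Kb x [F-]) = sqrt(1.47e-11 x 0.1369) = 1.42e-6 M.
pOH = 5.85, so pH = 14.00 - 5.85 = 8.15.

8.15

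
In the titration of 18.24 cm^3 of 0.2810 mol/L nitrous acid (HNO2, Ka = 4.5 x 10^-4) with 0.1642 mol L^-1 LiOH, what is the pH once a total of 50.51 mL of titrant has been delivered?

n(acid) = 0.2810 x 0.01824 = 0.005125 mol; n(LiOH) added = 0.1642 x 0.05051 = 0.008294 mol.
Base is in excess by 0.008294 - 0.005125 = 0.003168 mol in a total volume of 0.06875 L.
[OH^-] = 0.003168/0.06875 = 0.04608 M, so pOH = 1.34 and pH = 14.00 - 1.34 = 12.66.

12.66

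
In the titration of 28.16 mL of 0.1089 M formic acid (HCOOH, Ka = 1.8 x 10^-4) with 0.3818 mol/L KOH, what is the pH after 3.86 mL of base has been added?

Initial n(HCOOH) = 0.1089 x 0.02816 = 0.003067 mol.
n(KOH) added = 0.3818 x 0.003860 = 0.001474 mol, converting that many moles of HCOOH to HCOO-.
Remaining n(HCOOH) = 0.001593 mol; n(HCOO-) = 0.001474 mol.
By Henderson-Hasselbalch, pH = pKa + log([A^-]/[HA]) = 3.74 + log(0.001474/0.001593) = 3.74 + (-0.03) = 3.71.

3.71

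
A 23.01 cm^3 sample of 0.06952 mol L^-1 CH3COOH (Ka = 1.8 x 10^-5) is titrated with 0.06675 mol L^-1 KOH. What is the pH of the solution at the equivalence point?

8.64

n(CH3COOH) = 0.06952 x 0.02301 = 0.001600 mol; V(KOH) at equivalence = 0.001600/0.06675 = 0.02396 L.
At equivalence all the acid is converted to CH3COO-; total volume = 0.02301 + 0.02396 = 0.04697 L, so [CH3COO-] = 0.001600/0.04697 = 0.03405 M.
Kb = Kw/Ka = 1.0e-14 / 1.8 x 10^-5 = 5.56e-10.
[OH^-] = sqrt(Kb x [CH3COO-]) = sqrt(5.56e-10 x 0.03405) = 4.35e-6 M.
pOH = 5.36, so pH = 14.00 - 5.36 = 8.64.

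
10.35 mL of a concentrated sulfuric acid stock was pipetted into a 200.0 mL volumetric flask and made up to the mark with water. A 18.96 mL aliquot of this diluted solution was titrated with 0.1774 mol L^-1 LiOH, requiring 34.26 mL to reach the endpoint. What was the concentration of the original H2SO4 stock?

3.10 M

n(LiOH) = 0.1774 x 0.03426 = 0.006078 mol.
n(H2SO4) in the aliquot = 0.006078 x 1/2 = 0.003039 mol.
[diluted H2SO4] = 0.003039 / 0.01896 = 0.1603 M.
Dilution factor = 200.0/10.35 = 19.32, so [stock] = 0.1603 x 19.32 = 3.10 M.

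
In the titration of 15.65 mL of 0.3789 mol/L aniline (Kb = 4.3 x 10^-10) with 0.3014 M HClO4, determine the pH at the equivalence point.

2.70

n(C6H5NH2) = 0.3789 x 0.01565 = 0.005930 mol; V(HClO4) at equivalence = 0.005930/0.3014 = 0.01967 L.
At equivalence the base is fully converted to C6H5NH3+; total volume = 0.03532 L, so [C6H5NH3+] = 0.005930/0.03532 = 0.1679 M.
Ka(C6H5NH3+) = Kw/Kb = 1.0e-14 / 4.3 x 10^-10 = 2.33e-5.
[H^+] = sqrt(Ka x [C6H5NH3+]) = sqrt(2.33e-5 x 0.1679) = 0.00198 M.
pH = -log(0.00198) = 2.70.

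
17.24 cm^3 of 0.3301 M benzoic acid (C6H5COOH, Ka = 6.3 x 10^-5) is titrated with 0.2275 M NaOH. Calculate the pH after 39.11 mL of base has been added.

12.76

n(acid) = 0.3301 x 0.01724 = 0.005691 mol; n(NaOH) added = 0.2275 x 0.03911 = 0.008898 mol.
Base is in excess by 0.008898 - 0.005691 = 0.003207 mol in a total volume of 0.05635 L.
[OH^-] = 0.003207/0.05635 = 0.05691 M, so pOH = 1.24 and pH = 14.00 - 1.24 = 12.76.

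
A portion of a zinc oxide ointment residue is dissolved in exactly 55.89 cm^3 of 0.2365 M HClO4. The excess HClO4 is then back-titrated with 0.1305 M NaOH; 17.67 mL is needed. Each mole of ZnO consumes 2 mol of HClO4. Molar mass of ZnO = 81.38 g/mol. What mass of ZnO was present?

Total n(HClO4) added = 0.2365 x 0.05589 = 0.01322 mol.
n(NaOH) used = 0.1305 x 0.01767 = 0.002306 mol, which equals the excess n(HClO4).
So n(HClO4) consumed by the sample = 0.01322 - 0.002306 = 0.01091 mol.
n(ZnO) = 0.01091 / 2 = 0.005456 mol.
mass = 0.005456 mol x 81.38 g/mol = 0.444 g.

0.444 g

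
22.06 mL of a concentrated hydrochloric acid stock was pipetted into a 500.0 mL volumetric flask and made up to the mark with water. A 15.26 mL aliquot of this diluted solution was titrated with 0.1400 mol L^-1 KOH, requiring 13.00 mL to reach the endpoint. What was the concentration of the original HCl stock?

2.70 M

n(KOH) = 0.1400 x 0.01300 = 0.001820 mol.
n(HCl) in the aliquot = 0.001820 mol.
[diluted HCl] = 0.001820 / 0.01526 = 0.1193 M.
Dilution factor = 500.0/22.06 = 22.67, so [stock] = 0.1193 x 22.67 = 2.70 M.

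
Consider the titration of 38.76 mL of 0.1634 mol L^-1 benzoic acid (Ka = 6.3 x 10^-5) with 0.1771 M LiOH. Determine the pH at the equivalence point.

n(C6H5COOH) = 0.1634 x 0.03876 = 0.006333 mol; V(LiOH) at equivalence = 0.006333/0.1771 = 0.03576 L.
At equivalence all the acid is converted to C6H5COO-; total volume = 0.03876 + 0.03576 = 0.07452 L, so [C6H5COO-] = 0.006333/0.07452 = 0.08499 M.
Kb = Kw/Ka = 1.0e-14 / 6.3 x 10^-5 = 1.59e-10.
[OH^-] = sqrt(Kb x [C6H5COO-]) = sqrt(1.59e-10 x 0.08499) = 3.67e-6 M.
pOH = 5.43, so pH = 14.00 - 5.43 = 8.57.

8.57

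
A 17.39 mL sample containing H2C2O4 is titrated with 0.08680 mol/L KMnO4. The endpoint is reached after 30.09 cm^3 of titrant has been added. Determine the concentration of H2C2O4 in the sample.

n(KMnO4) = 0.08680 x 0.03009 = 0.002612 mol.
From the balanced equation, 2 mol KMnO4 reacts with 5 mol H2C2O4, so n(H2C2O4) = 0.002612 x 5/2 = 0.006530 mol.
[H2C2O4] = 0.006530 / 0.01739 L = 0.375 M.

0.375 M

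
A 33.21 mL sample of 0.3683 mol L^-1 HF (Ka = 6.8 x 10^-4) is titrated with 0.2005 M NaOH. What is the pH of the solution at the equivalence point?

8.14

n(HF) = 0.3683 x 0.03321 = 0.01223 mol; V(NaOH) at equivalence = 0.01223/0.2005 = 0.06100 L.
At equivalence all the acid is converted to F-; total volume = 0.03321 + 0.06100 = 0.09421 L, so [F-] = 0.01223/0.09421 = 0.1298 M.
Kb = Kw/Ka = 1.0e-14 / 6.8 x 10^-4 = 1.47e-11.
[OH^-] = sqrt(Kb x [F-]) = sqrt(1.47e-11 x 0.1298) = 1.38e-6 M.
pOH = 5.86, so pH = 14.00 - 5.86 = 8.14.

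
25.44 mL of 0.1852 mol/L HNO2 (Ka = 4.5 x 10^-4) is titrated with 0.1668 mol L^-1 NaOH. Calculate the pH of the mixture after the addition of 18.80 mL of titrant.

Initial n(HNO2) = 0.1852 x 0.02544 = 0.004711 mol.
n(NaOH) added = 0.1668 x 0.01880 = 0.003136 mol, converting that many moles of HNO2 to NO2-.
Remaining n(HNO2) = 0.001576 mol; n(NO2-) = 0.003136 mol.
By Henderson-Hasselbalch, pH = pKa + log([A^-]/[HA]) = 3.35 + log(0.003136/0.001576) = 3.35 + (+0.30) = 3.65.

3.65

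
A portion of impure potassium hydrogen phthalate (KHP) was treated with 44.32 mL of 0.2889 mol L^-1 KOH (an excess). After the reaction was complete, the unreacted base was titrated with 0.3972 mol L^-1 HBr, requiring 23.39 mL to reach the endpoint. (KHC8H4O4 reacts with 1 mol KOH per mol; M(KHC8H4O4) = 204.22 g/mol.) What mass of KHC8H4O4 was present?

Total n(KOH) added = 0.2889 x 0.04432 = 0.01280 mol.
n(HBr) used = 0.3972 x 0.02339 = 0.009291 mol, which equals the excess n(KOH).
So n(KOH) consumed by the sample = 0.01280 - 0.009291 = 0.003514 mol.
n(KHC8H4O4) = 0.003514 / 1 = 0.003514 mol.
mass = 0.003514 mol x 204.22 g/mol = 0.718 g.

0.718 g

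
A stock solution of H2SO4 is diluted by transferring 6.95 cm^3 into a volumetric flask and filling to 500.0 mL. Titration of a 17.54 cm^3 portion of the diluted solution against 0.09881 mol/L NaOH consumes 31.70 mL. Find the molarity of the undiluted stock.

6.42 M

n(NaOH) = 0.09881 x 0.03170 = 0.003132 mol.
n(H2SO4) in the aliquot = 0.003132 x 1/2 = 0.001566 mol.
[diluted H2SO4] = 0.001566 / 0.01754 = 0.08929 M.
Dilution factor = 500.0/6.950 = 71.94, so [stock] = 0.08929 x 71.94 = 6.42 M.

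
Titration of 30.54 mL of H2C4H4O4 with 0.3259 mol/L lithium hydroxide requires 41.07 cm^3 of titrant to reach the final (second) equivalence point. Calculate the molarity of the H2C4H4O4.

n(LiOH) = 0.3259 x 0.04107 = 0.01338 mol.
At the final (second) equivalence point, 2 mol OH^- react per mol H2C4H4O4, so n(H2C4H4O4) = 0.01338 / 2 = 0.006692 mol.
[H2C4H4O4] = 0.006692 / 0.03054 L = 0.219 M.

0.219 M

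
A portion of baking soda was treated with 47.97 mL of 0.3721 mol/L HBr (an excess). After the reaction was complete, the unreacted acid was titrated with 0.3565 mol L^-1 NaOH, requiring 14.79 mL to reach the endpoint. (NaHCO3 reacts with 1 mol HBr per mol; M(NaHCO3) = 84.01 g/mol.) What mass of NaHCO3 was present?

Total n(HBr) added = 0.3721 x 0.04797 = 0.01785 mol.
n(NaOH) used = 0.3565 x 0.01479 = 0.005273 mol, which equals the excess n(HBr).
So n(HBr) consumed by the sample = 0.01785 - 0.005273 = 0.01258 mol.
n(NaHCO3) = 0.01258 / 1 = 0.01258 mol.
mass = 0.01258 mol x 84.01 g/mol = 1.06 g.

1.06 g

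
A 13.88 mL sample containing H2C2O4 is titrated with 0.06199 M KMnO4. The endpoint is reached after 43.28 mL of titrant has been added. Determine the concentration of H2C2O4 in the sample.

n(KMnO4) = 0.06199 x 0.04328 = 0.002683 mol.
From the balanced equation, 2 mol KMnO4 reacts with 5 mol H2C2O4, so n(H2C2O4) = 0.002683 x 5/2 = 0.006707 mol.
[H2C2O4] = 0.006707 / 0.01388 L = 0.483 M.

0.483 M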